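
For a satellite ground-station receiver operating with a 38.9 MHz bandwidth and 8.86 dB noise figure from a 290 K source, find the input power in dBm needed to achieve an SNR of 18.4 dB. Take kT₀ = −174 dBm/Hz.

−70.8 dBm

Sensitivity = −174 + 10 log₁₀(B) + NF + SNR_min
= −174 + 75.9 + 8.86 + 18.4
= −70.84 dBm → −70.8 dBm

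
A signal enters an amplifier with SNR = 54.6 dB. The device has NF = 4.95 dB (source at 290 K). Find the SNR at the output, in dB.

49.65 dB

By definition F = SNR_in/SNR_out, so in dB: SNR_out = SNR_in − NF
SNR_out = 54.6 − 4.95 = 49.65 dB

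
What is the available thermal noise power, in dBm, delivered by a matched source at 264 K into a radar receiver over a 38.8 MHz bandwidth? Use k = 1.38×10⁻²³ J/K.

P_n = kTB = 1.38×10⁻²³ × 264 × 3.88×10⁷ = 1.41×10⁻¹³ W
In dBm: 10 log₁₀(1.41×10⁻¹³ / 10⁻³) = −98.5 dBm

−98.5 dBm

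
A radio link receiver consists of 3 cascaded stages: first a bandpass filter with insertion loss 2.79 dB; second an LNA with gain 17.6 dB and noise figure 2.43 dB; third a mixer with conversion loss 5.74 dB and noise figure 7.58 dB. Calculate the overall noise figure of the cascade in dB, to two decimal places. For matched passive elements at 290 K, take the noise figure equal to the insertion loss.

Convert to linear (a loss of L dB is a gain of −L dB): F_i = 10^(NF_i/10), G_i = 10^(G_i,dB/10)
  Stage 1: F_1 = 10^(2.79/10) = 1.901, G_1 = 10^(−2.79/10) = 0.5260
  Stage 2: F_2 = 10^(2.43/10) = 1.750, G_2 = 10^(17.6/10) = 57.54
  Stage 3: F_3 = 10^(7.58/10) = 5.728, G_3 = 10^(−5.74/10) = 0.2667
Friis cascade:
  F = 1.901 + (1.750 − 1)/0.5260 + (5.728 − 1)/30.27 = 3.483
NF = 10 log₁₀(3.483) = 5.42 dB

5.42 dB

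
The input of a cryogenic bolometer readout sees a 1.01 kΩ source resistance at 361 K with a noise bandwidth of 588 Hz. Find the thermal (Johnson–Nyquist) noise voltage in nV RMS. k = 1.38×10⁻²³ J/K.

V_n = √(4kTRB)
4kTRB = 4 × 1.38×10⁻²³ × 361 × 1.01×10³ × 5.88×10² = 1.18×10⁻¹⁴ V²
V_n = √(1.18×10⁻¹⁴) = 1.09×10⁻⁷ V = 109 nV

109 nV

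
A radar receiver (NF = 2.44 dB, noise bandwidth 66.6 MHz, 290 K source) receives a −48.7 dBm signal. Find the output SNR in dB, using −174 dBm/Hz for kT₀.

44.6 dB

Noise floor: N = −174 + 10 log₁₀(B) + NF
10 log₁₀(6.66×10⁷) = 78.23 dB
N = −174 + 78.23 + 2.44 = −93.33 dBm
SNR = P_sig − N = −48.7 − (−93.33) = 44.63 dB → 44.6 dB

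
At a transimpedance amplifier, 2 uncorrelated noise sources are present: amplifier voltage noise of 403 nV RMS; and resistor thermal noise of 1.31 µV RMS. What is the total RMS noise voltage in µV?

Uncorrelated sources add in power (mean-square): V_tot = √(ΣV_i²)
V_tot = √[(4.03×10⁻⁷)² + (1.31×10⁻⁶)²] = 1.37×10⁻⁶ V = 1.37 µV

1.37 µV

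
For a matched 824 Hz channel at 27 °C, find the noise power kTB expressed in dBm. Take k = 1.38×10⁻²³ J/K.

T = 27 °C + 273.15 = 300.15 K
P_n = kTB = 1.38×10⁻²³ × 300.15 × 8.24×10² = 3.41×10⁻¹⁸ W
In dBm: 10 log₁₀(3.41×10⁻¹⁸ / 10⁻³) = −144.7 dBm

−144.7 dBm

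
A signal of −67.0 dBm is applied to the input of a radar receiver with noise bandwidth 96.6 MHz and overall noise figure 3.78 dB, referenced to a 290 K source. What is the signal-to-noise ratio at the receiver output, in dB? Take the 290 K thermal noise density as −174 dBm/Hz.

23.4 dB

Noise floor: N = −174 + 10 log₁₀(B) + NF
10 log₁₀(9.66×10⁷) = 79.85 dB
N = −174 + 79.85 + 3.78 = −90.37 dBm
SNR = P_sig − N = −67.0 − (−90.37) = 23.37 dB → 23.4 dB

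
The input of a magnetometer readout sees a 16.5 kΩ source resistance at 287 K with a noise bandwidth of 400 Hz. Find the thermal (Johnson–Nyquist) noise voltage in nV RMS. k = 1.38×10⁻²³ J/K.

323 nV

V_n = √(4kTRB)
4kTRB = 4 × 1.38×10⁻²³ × 287 × 1.65×10⁴ × 4.00×10² = 1.05×10⁻¹³ V²
V_n = √(1.05×10⁻¹³) = 3.23×10⁻⁷ V = 323 nV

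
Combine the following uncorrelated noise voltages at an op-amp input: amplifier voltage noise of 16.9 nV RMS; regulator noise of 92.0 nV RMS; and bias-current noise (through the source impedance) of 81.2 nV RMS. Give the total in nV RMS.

Uncorrelated sources add in power (mean-square): V_tot = √(ΣV_i²)
V_tot = √[(1.69×10⁻⁸)² + (9.20×10⁻⁸)² + (8.12×10⁻⁸)²] = 1.24×10⁻⁷ V = 124 nV

124 nV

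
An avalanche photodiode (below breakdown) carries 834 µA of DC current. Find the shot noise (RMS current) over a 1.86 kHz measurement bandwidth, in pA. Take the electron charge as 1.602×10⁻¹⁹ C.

I_n = √(2qI·B)
2qI·B = 2 × 1.602×10⁻¹⁹ × 8.34×10⁻⁴ × 1.86×10³ = 4.97×10⁻¹⁹ A²
I_n = √(4.97×10⁻¹⁹) = 7.05×10⁻¹⁰ A = 705 pA

705 pA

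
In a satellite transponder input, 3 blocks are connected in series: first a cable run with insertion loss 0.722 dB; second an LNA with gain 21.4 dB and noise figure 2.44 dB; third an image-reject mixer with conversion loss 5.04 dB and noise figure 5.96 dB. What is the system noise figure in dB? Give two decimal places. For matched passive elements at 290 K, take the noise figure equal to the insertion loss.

3.21 dB

Convert to linear (a loss of L dB is a gain of −L dB): F_i = 10^(NF_i/10), G_i = 10^(G_i,dB/10)
  Stage 1: F_1 = 10^(0.722/10) = 1.181, G_1 = 10^(−0.722/10) = 0.8468
  Stage 2: F_2 = 10^(2.44/10) = 1.754, G_2 = 10^(21.4/10) = 138.0
  Stage 3: F_3 = 10^(5.96/10) = 3.945, G_3 = 10^(−5.04/10) = 0.3133
Friis cascade:
  F = 1.181 + (1.754 − 1)/0.8468 + (3.945 − 1)/116.9 = 2.096
NF = 10 log₁₀(2.096) = 3.21 dB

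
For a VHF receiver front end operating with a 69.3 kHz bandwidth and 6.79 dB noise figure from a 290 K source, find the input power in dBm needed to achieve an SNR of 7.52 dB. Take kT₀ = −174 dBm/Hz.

Sensitivity = −174 + 10 log₁₀(B) + NF + SNR_min
= −174 + 48.41 + 6.79 + 7.52
= −111.28 dBm → −111.3 dBm

−111.3 dBm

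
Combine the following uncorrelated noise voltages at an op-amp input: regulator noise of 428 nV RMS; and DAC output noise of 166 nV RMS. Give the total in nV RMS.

459 nV

Uncorrelated sources add in power (mean-square): V_tot = √(ΣV_i²)
V_tot = √[(4.28×10⁻⁷)² + (1.66×10⁻⁷)²] = 4.59×10⁻⁷ V = 459 nV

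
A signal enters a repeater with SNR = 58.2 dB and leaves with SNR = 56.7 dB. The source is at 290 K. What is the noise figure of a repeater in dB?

NF (dB) = SNR_in(dB) − SNR_out(dB) when the source is at T₀
NF = 58.2 − 56.7 = 1.5 dB

1.5 dB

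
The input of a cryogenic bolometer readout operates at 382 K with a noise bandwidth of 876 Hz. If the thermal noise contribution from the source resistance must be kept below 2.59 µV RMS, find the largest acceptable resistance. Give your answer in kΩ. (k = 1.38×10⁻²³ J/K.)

Johnson–Nyquist: V_n = √(4kTRB) ⇒ R = V_n² / (4kTB)
4kTB = 4 × 1.38×10⁻²³ × 382 × 8.76×10² = 1.85×10⁻¹⁷
R = (2.59×10⁻⁶)² / 1.85×10⁻¹⁷ = 3.63×10⁵ Ω = 363 kΩ

363 kΩ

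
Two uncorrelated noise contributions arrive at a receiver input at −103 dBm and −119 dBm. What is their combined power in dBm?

Convert to linear, add, convert back:
P₁ = 5.01×10⁻¹⁴ W, P₂ = 1.26×10⁻¹⁵ W
P_tot = 5.14×10⁻¹⁴ W → 10 log₁₀(P_tot / 10⁻³) = −102.9 dBm

−102.9 dBm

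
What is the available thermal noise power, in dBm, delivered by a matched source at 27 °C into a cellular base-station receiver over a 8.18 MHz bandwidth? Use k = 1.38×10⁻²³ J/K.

−104.7 dBm

T = 27 °C + 273.15 = 300.15 K
P_n = kTB = 1.38×10⁻²³ × 300.15 × 8.18×10⁶ = 3.39×10⁻¹⁴ W
In dBm: 10 log₁₀(3.39×10⁻¹⁴ / 10⁻³) = −104.7 dBm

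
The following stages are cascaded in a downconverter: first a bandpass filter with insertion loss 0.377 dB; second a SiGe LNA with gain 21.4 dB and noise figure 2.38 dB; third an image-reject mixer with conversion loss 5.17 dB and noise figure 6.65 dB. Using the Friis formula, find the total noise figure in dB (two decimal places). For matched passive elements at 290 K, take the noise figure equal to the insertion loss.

2.82 dB

Convert to linear (a loss of L dB is a gain of −L dB): F_i = 10^(NF_i/10), G_i = 10^(G_i,dB/10)
  Stage 1: F_1 = 10^(0.377/10) = 1.091, G_1 = 10^(−0.377/10) = 0.9169
  Stage 2: F_2 = 10^(2.38/10) = 1.730, G_2 = 10^(21.4/10) = 138.0
  Stage 3: F_3 = 10^(6.65/10) = 4.624, G_3 = 10^(−5.17/10) = 0.3041
Friis cascade:
  F = 1.091 + (1.730 − 1)/0.9169 + (4.624 − 1)/126.6 = 1.915
NF = 10 log₁₀(1.915) = 2.82 dB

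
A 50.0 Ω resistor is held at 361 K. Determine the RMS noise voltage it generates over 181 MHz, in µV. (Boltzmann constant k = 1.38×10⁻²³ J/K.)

V_n = √(4kTRB)
4kTRB = 4 × 1.38×10⁻²³ × 361 × 5.00×10¹ × 1.81×10⁸ = 1.80×10⁻¹⁰ V²
V_n = √(1.80×10⁻¹⁰) = 1.34×10⁻⁵ V = 13.4 µV

13.4 µV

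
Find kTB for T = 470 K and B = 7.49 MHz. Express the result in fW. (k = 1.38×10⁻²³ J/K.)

P_n = kTB = 1.38×10⁻²³ × 470 × 7.49×10⁶ = 4.86×10⁻¹⁴ W = 48.6 fW

48.6 fW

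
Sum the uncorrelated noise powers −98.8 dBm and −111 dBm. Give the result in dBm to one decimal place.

Convert to linear, add, convert back:
P₁ = 1.32×10⁻¹³ W, P₂ = 7.94×10⁻¹⁵ W
P_tot = 1.40×10⁻¹³ W → 10 log₁₀(P_tot / 10⁻³) = −98.5 dBm

−98.5 dBm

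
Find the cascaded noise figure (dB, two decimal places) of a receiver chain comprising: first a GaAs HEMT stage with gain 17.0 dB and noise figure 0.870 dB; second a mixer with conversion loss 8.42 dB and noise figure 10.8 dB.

1.59 dB

Convert to linear (a loss of L dB is a gain of −L dB): F_i = 10^(NF_i/10), G_i = 10^(G_i,dB/10)
  Stage 1: F_1 = 10^(0.870/10) = 1.222, G_1 = 10^(17.0/10) = 50.12
  Stage 2: F_2 = 10^(10.8/10) = 12.02, G_2 = 10^(−8.42/10) = 0.1439
Friis cascade:
  F = 1.222 + (12.02 − 1)/50.12 = 1.442
NF = 10 log₁₀(1.442) = 1.59 dB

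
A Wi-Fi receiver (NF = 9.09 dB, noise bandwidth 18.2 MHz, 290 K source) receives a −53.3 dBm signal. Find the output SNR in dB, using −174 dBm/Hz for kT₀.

Noise floor: N = −174 + 10 log₁₀(B) + NF
10 log₁₀(1.82×10⁷) = 72.6 dB
N = −174 + 72.6 + 9.09 = −92.31 dBm
SNR = P_sig − N = −53.3 − (−92.31) = 39.01 dB → 39.0 dB

39.0 dB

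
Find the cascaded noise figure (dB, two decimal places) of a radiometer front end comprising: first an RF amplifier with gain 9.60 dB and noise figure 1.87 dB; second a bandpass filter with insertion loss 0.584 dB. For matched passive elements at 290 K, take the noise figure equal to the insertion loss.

1.91 dB

Convert to linear (a loss of L dB is a gain of −L dB): F_i = 10^(NF_i/10), G_i = 10^(G_i,dB/10)
  Stage 1: F_1 = 10^(1.87/10) = 1.538, G_1 = 10^(9.60/10) = 9.120
  Stage 2: F_2 = 10^(0.584/10) = 1.144, G_2 = 10^(−0.584/10) = 0.8742
Friis cascade:
  F = 1.538 + (1.144 − 1)/9.120 = 1.554
NF = 10 log₁₀(1.554) = 1.91 dB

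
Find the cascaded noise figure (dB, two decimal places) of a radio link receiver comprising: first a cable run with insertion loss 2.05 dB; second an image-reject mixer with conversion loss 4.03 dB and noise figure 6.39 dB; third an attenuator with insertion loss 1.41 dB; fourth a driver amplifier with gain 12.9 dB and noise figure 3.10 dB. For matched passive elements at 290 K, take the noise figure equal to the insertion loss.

11.58 dB

Convert to linear (a loss of L dB is a gain of −L dB): F_i = 10^(NF_i/10), G_i = 10^(G_i,dB/10)
  Stage 1: F_1 = 10^(2.05/10) = 1.603, G_1 = 10^(−2.05/10) = 0.6237
  Stage 2: F_2 = 10^(6.39/10) = 4.355, G_2 = 10^(−4.03/10) = 0.3954
  Stage 3: F_3 = 10^(1.41/10) = 1.384, G_3 = 10^(−1.41/10) = 0.7228
  Stage 4: F_4 = 10^(3.10/10) = 2.042, G_4 = 10^(12.9/10) = 19.50
Friis cascade:
  F = 1.603 + (4.355 − 1)/0.6237 + (1.384 − 1)/0.2466 + (2.042 − 1)/0.1782 = 14.38
NF = 10 log₁₀(14.38) = 11.58 dB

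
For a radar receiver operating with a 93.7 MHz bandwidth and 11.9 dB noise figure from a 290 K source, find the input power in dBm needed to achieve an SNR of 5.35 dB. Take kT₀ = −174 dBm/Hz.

Sensitivity = −174 + 10 log₁₀(B) + NF + SNR_min
= −174 + 79.72 + 11.9 + 5.35
= −77.03 dBm → −77.0 dBm

−77.0 dBm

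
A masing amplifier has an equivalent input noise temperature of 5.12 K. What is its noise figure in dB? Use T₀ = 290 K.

F = 1 + T_e/T₀ = 1 + 5.12/290 = 1.01766
NF = 10 log₁₀(1.01766) = 0.076 dB

0.076 dB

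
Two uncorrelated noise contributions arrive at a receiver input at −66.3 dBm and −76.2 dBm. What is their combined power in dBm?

Convert to linear, add, convert back:
P₁ = 2.34×10⁻¹⁰ W, P₂ = 2.40×10⁻¹¹ W
P_tot = 2.58×10⁻¹⁰ W → 10 log₁₀(P_tot / 10⁻³) = −65.9 dBm

−65.9 dBm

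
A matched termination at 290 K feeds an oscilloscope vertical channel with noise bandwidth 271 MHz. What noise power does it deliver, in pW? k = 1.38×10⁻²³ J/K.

P_n = kTB = 1.38×10⁻²³ × 290 × 2.71×10⁸ = 1.08×10⁻¹² W = 1.08 pW

1.08 pW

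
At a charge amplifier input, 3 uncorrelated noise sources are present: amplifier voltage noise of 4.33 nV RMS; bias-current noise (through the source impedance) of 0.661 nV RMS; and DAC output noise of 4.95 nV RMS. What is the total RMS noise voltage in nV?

Uncorrelated sources add in power (mean-square): V_tot = √(ΣV_i²)
V_tot = √[(4.33×10⁻⁹)² + (6.61×10⁻¹⁰)² + (4.95×10⁻⁹)²] = 6.61×10⁻⁹ V = 6.61 nV

6.61 nV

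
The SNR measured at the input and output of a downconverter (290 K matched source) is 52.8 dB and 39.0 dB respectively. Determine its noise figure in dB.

13.8 dB

NF (dB) = SNR_in(dB) − SNR_out(dB) when the source is at T₀
NF = 52.8 − 39.0 = 13.8 dB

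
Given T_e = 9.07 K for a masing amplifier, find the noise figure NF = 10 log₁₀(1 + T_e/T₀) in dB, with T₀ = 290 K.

0.134 dB

F = 1 + T_e/T₀ = 1 + 9.07/290 = 1.03128
NF = 10 log₁₀(1.03128) = 0.134 dB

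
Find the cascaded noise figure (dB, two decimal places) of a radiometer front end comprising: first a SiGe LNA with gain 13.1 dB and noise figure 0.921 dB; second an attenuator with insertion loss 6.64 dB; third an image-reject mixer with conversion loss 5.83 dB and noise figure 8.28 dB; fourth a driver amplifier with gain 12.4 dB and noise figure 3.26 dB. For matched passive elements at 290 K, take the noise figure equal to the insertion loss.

Convert to linear (a loss of L dB is a gain of −L dB): F_i = 10^(NF_i/10), G_i = 10^(G_i,dB/10)
  Stage 1: F_1 = 10^(0.921/10) = 1.236, G_1 = 10^(13.1/10) = 20.42
  Stage 2: F_2 = 10^(6.64/10) = 4.613, G_2 = 10^(−6.64/10) = 0.2168
  Stage 3: F_3 = 10^(8.28/10) = 6.730, G_3 = 10^(−5.83/10) = 0.2612
  Stage 4: F_4 = 10^(3.26/10) = 2.118, G_4 = 10^(12.4/10) = 17.38
Friis cascade:
  F = 1.236 + (4.613 − 1)/20.42 + (6.730 − 1)/4.426 + (2.118 − 1)/1.156 = 3.675
NF = 10 log₁₀(3.675) = 5.65 dB

5.65 dB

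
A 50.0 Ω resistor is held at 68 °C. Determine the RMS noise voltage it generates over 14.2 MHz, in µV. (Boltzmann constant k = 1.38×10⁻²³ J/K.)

T = 68 °C + 273.15 = 341.15 K
V_n = √(4kTRB)
4kTRB = 4 × 1.38×10⁻²³ × 341.15 × 5.00×10¹ × 1.42×10⁷ = 1.34×10⁻¹¹ V²
V_n = √(1.34×10⁻¹¹) = 3.66×10⁻⁶ V = 3.66 µV

3.66 µV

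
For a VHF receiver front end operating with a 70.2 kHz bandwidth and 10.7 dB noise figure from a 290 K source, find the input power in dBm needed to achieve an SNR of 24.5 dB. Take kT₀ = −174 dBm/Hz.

Sensitivity = −174 + 10 log₁₀(B) + NF + SNR_min
= −174 + 48.46 + 10.7 + 24.5
= −90.34 dBm → −90.3 dBm

−90.3 dBm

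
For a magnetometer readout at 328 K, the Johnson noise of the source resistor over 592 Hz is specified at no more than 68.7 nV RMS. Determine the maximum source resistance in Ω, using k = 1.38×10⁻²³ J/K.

Johnson–Nyquist: V_n = √(4kTRB) ⇒ R = V_n² / (4kTB)
4kTB = 4 × 1.38×10⁻²³ × 328 × 5.92×10² = 1.07×10⁻¹⁷
R = (6.87×10⁻⁸)² / 1.07×10⁻¹⁷ = 4.40×10² Ω = 440 Ω

440 Ω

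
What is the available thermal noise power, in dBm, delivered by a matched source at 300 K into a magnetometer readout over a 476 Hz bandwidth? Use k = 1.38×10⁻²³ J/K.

P_n = kTB = 1.38×10⁻²³ × 300 × 4.76×10² = 1.97×10⁻¹⁸ W
In dBm: 10 log₁₀(1.97×10⁻¹⁸ / 10⁻³) = −147.1 dBm

−147.1 dBm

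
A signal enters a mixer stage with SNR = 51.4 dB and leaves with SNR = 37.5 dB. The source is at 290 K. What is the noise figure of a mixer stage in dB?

13.9 dB

NF (dB) = SNR_in(dB) − SNR_out(dB) when the source is at T₀
NF = 51.4 − 37.5 = 13.9 dB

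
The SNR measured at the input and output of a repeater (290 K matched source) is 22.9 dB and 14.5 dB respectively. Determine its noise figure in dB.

8.4 dB

NF (dB) = SNR_in(dB) − SNR_out(dB) when the source is at T₀
NF = 22.9 − 14.5 = 8.4 dB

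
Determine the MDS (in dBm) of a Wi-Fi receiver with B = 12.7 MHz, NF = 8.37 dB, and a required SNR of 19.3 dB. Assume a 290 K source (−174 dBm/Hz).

−75.3 dBm

Sensitivity = −174 + 10 log₁₀(B) + NF + SNR_min
= −174 + 71.04 + 8.37 + 19.3
= −75.29 dBm → −75.3 dBm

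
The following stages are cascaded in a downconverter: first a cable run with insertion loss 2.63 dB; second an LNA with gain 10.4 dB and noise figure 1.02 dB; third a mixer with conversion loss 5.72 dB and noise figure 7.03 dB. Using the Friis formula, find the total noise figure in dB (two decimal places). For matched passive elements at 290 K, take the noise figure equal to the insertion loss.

Convert to linear (a loss of L dB is a gain of −L dB): F_i = 10^(NF_i/10), G_i = 10^(G_i,dB/10)
  Stage 1: F_1 = 10^(2.63/10) = 1.832, G_1 = 10^(−2.63/10) = 0.5458
  Stage 2: F_2 = 10^(1.02/10) = 1.265, G_2 = 10^(10.4/10) = 10.96
  Stage 3: F_3 = 10^(7.03/10) = 5.047, G_3 = 10^(−5.72/10) = 0.2679
Friis cascade:
  F = 1.832 + (1.265 − 1)/0.5458 + (5.047 − 1)/5.984 = 2.994
NF = 10 log₁₀(2.994) = 4.76 dB

4.76 dB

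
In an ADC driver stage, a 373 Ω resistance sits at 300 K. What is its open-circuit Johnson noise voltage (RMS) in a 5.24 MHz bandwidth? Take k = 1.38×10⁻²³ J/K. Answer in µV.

5.69 µV

V_n = √(4kTRB)
4kTRB = 4 × 1.38×10⁻²³ × 300 × 3.73×10² × 5.24×10⁶ = 3.24×10⁻¹¹ V²
V_n = √(3.24×10⁻¹¹) = 5.69×10⁻⁶ V = 5.69 µV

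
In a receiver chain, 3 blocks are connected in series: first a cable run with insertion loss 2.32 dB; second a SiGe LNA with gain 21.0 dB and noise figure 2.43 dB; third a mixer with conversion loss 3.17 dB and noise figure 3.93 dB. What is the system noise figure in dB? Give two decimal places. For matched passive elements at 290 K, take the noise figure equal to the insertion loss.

4.78 dB

Convert to linear (a loss of L dB is a gain of −L dB): F_i = 10^(NF_i/10), G_i = 10^(G_i,dB/10)
  Stage 1: F_1 = 10^(2.32/10) = 1.706, G_1 = 10^(−2.32/10) = 0.5861
  Stage 2: F_2 = 10^(2.43/10) = 1.750, G_2 = 10^(21.0/10) = 125.9
  Stage 3: F_3 = 10^(3.93/10) = 2.472, G_3 = 10^(−3.17/10) = 0.4819
Friis cascade:
  F = 1.706 + (1.750 − 1)/0.5861 + (2.472 − 1)/73.79 = 3.005
NF = 10 log₁₀(3.005) = 4.78 dB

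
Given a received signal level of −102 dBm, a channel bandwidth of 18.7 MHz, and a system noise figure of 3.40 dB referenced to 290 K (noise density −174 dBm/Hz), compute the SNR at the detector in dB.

Noise floor: N = −174 + 10 log₁₀(B) + NF
10 log₁₀(1.87×10⁷) = 72.72 dB
N = −174 + 72.72 + 3.40 = −97.88 dBm
SNR = P_sig − N = −102 − (−97.88) = −4.12 dB → −4.1 dB

−4.1 dB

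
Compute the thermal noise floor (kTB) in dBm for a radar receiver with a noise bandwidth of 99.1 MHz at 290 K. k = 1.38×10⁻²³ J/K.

P_n = kTB = 1.38×10⁻²³ × 290 × 9.91×10⁷ = 3.97×10⁻¹³ W
In dBm: 10 log₁₀(3.97×10⁻¹³ / 10⁻³) = −94.0 dBm

−94.0 dBm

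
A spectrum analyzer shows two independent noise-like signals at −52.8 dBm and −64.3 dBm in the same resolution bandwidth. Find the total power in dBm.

Convert to linear, add, convert back:
P₁ = 5.25×10⁻⁹ W, P₂ = 3.72×10⁻¹⁰ W
P_tot = 5.62×10⁻⁹ W → 10 log₁₀(P_tot / 10⁻³) = −52.5 dBm

−52.5 dBm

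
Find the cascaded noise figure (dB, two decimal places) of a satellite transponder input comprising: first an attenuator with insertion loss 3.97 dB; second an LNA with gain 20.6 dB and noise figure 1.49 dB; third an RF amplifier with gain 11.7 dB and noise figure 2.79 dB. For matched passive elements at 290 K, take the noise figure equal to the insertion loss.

5.48 dB

Convert to linear (a loss of L dB is a gain of −L dB): F_i = 10^(NF_i/10), G_i = 10^(G_i,dB/10)
  Stage 1: F_1 = 10^(3.97/10) = 2.495, G_1 = 10^(−3.97/10) = 0.4009
  Stage 2: F_2 = 10^(1.49/10) = 1.409, G_2 = 10^(20.6/10) = 114.8
  Stage 3: F_3 = 10^(2.79/10) = 1.901, G_3 = 10^(11.7/10) = 14.79
Friis cascade:
  F = 2.495 + (1.409 − 1)/0.4009 + (1.901 − 1)/46.03 = 3.535
NF = 10 log₁₀(3.535) = 5.48 dB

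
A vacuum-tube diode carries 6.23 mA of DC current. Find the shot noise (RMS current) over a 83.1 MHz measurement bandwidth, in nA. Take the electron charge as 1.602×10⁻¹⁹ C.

407 nA

I_n = √(2qI·B)
2qI·B = 2 × 1.602×10⁻¹⁹ × 6.23×10⁻³ × 8.31×10⁷ = 1.66×10⁻¹³ A²
I_n = √(1.66×10⁻¹³) = 4.07×10⁻⁷ A = 407 nA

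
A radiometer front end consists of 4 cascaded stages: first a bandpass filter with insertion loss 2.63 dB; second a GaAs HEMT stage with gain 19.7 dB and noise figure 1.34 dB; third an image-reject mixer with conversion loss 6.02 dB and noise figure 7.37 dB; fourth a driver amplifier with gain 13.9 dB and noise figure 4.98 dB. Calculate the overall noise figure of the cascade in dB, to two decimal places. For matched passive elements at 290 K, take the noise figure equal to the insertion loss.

4.39 dB

Convert to linear (a loss of L dB is a gain of −L dB): F_i = 10^(NF_i/10), G_i = 10^(G_i,dB/10)
  Stage 1: F_1 = 10^(2.63/10) = 1.832, G_1 = 10^(−2.63/10) = 0.5458
  Stage 2: F_2 = 10^(1.34/10) = 1.361, G_2 = 10^(19.7/10) = 93.33
  Stage 3: F_3 = 10^(7.37/10) = 5.458, G_3 = 10^(−6.02/10) = 0.2500
  Stage 4: F_4 = 10^(4.98/10) = 3.148, G_4 = 10^(13.9/10) = 24.55
Friis cascade:
  F = 1.832 + (1.361 − 1)/0.5458 + (5.458 − 1)/50.93 + (3.148 − 1)/12.74 = 2.751
NF = 10 log₁₀(2.751) = 4.39 dB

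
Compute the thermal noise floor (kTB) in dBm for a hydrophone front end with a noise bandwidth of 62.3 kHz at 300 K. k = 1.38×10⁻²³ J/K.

P_n = kTB = 1.38×10⁻²³ × 300 × 6.23×10⁴ = 2.58×10⁻¹⁶ W
In dBm: 10 log₁₀(2.58×10⁻¹⁶ / 10⁻³) = −125.9 dBm

−125.9 dBm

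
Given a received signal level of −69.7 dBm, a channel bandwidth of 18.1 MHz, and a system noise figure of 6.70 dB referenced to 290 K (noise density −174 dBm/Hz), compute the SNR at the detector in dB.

Noise floor: N = −174 + 10 log₁₀(B) + NF
10 log₁₀(1.81×10⁷) = 72.58 dB
N = −174 + 72.58 + 6.70 = −94.72 dBm
SNR = P_sig − N = −69.7 − (−94.72) = 25.02 dB → 25.0 dB

25.0 dB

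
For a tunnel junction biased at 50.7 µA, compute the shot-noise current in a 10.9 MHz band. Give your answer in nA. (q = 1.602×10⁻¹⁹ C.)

13.3 nA

I_n = √(2qI·B)
2qI·B = 2 × 1.602×10⁻¹⁹ × 5.07×10⁻⁵ × 1.09×10⁷ = 1.77×10⁻¹⁶ A²
I_n = √(1.77×10⁻¹⁶) = 1.33×10⁻⁸ A = 13.3 nA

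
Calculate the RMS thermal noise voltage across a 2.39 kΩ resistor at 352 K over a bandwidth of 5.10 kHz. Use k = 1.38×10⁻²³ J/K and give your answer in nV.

487 nV

V_n = √(4kTRB)
4kTRB = 4 × 1.38×10⁻²³ × 352 × 2.39×10³ × 5.10×10³ = 2.37×10⁻¹³ V²
V_n = √(2.37×10⁻¹³) = 4.87×10⁻⁷ V = 487 nV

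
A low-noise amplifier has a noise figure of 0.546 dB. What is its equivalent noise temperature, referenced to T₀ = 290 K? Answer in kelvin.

38.9 K

F = 10^(0.546/10) = 1.13397
T_e = (F − 1)·T₀ = (1.13397 − 1) × 290 = 38.9 K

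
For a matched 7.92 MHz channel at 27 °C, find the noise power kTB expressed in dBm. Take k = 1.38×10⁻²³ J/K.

T = 27 °C + 273.15 = 300.15 K
P_n = kTB = 1.38×10⁻²³ × 300.15 × 7.92×10⁶ = 3.28×10⁻¹⁴ W
In dBm: 10 log₁₀(3.28×10⁻¹⁴ / 10⁻³) = −104.8 dBm

−104.8 dBm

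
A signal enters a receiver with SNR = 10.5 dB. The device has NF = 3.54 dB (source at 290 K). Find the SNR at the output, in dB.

6.96 dB

By definition F = SNR_in/SNR_out, so in dB: SNR_out = SNR_in − NF
SNR_out = 10.5 − 3.54 = 6.96 dB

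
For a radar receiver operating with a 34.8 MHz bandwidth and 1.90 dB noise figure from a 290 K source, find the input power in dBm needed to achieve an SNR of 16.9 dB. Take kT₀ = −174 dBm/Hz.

Sensitivity = −174 + 10 log₁₀(B) + NF + SNR_min
= −174 + 75.42 + 1.90 + 16.9
= −79.78 dBm → −79.8 dBm

−79.8 dBm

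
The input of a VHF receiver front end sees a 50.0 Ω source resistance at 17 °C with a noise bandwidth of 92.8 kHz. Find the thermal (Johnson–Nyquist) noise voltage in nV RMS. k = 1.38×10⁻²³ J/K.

T = 17 °C + 273.15 = 290.15 K
V_n = √(4kTRB)
4kTRB = 4 × 1.38×10⁻²³ × 290.15 × 5.00×10¹ × 9.28×10⁴ = 7.43×10⁻¹⁴ V²
V_n = √(7.43×10⁻¹⁴) = 2.73×10⁻⁷ V = 273 nV

273 nV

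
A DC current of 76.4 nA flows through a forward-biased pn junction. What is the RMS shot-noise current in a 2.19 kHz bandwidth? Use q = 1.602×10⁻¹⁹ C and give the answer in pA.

I_n = √(2qI·B)
2qI·B = 2 × 1.602×10⁻¹⁹ × 7.64×10⁻⁸ × 2.19×10³ = 5.36×10⁻²³ A²
I_n = √(5.36×10⁻²³) = 7.32×10⁻¹² A = 7.32 pA

7.32 pA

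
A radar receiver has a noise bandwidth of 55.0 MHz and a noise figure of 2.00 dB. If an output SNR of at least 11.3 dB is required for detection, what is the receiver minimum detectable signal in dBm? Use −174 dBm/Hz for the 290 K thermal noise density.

−83.3 dBm

Sensitivity = −174 + 10 log₁₀(B) + NF + SNR_min
= −174 + 77.4 + 2.00 + 11.3
= −83.30 dBm → −83.3 dBm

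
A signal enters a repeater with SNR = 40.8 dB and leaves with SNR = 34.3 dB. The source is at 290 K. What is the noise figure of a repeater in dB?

NF (dB) = SNR_in(dB) − SNR_out(dB) when the source is at T₀
NF = 40.8 − 34.3 = 6.5 dB

6.5 dB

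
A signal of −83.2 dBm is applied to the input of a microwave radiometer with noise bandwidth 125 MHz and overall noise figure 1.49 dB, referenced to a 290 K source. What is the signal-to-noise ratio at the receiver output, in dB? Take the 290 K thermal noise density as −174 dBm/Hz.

Noise floor: N = −174 + 10 log₁₀(B) + NF
10 log₁₀(1.25×10⁸) = 80.97 dB
N = −174 + 80.97 + 1.49 = −91.54 dBm
SNR = P_sig − N = −83.2 − (−91.54) = 8.34 dB → 8.3 dB

8.3 dB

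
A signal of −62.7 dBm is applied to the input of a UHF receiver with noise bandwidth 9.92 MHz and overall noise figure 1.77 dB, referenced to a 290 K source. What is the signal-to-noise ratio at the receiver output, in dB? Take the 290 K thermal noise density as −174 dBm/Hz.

39.6 dB

Noise floor: N = −174 + 10 log₁₀(B) + NF
10 log₁₀(9.92×10⁶) = 69.97 dB
N = −174 + 69.97 + 1.77 = −102.26 dBm
SNR = P_sig − N = −62.7 − (−102.26) = 39.56 dB → 39.6 dB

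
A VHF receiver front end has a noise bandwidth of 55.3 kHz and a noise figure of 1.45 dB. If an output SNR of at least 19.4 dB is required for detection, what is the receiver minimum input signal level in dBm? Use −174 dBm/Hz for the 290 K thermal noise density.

Sensitivity = −174 + 10 log₁₀(B) + NF + SNR_min
= −174 + 47.43 + 1.45 + 19.4
= −105.72 dBm → −105.7 dBm

−105.7 dBm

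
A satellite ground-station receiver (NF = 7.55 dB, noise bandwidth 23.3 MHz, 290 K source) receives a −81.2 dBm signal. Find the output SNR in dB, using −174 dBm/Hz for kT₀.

Noise floor: N = −174 + 10 log₁₀(B) + NF
10 log₁₀(2.33×10⁷) = 73.67 dB
N = −174 + 73.67 + 7.55 = −92.78 dBm
SNR = P_sig − N = −81.2 − (−92.78) = 11.58 dB → 11.6 dB

11.6 dB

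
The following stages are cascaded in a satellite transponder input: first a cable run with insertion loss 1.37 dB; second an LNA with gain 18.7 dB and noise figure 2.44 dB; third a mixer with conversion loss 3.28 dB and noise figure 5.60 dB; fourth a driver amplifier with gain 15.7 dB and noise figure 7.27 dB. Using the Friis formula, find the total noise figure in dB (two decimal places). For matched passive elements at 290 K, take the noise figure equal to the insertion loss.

4.19 dB

Convert to linear (a loss of L dB is a gain of −L dB): F_i = 10^(NF_i/10), G_i = 10^(G_i,dB/10)
  Stage 1: F_1 = 10^(1.37/10) = 1.371, G_1 = 10^(−1.37/10) = 0.7295
  Stage 2: F_2 = 10^(2.44/10) = 1.754, G_2 = 10^(18.7/10) = 74.13
  Stage 3: F_3 = 10^(5.60/10) = 3.631, G_3 = 10^(−3.28/10) = 0.4699
  Stage 4: F_4 = 10^(7.27/10) = 5.333, G_4 = 10^(15.7/10) = 37.15
Friis cascade:
  F = 1.371 + (1.754 − 1)/0.7295 + (3.631 − 1)/54.08 + (5.333 − 1)/25.41 = 2.624
NF = 10 log₁₀(2.624) = 4.19 dB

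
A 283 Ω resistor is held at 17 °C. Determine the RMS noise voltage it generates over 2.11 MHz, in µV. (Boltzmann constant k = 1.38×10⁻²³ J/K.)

3.09 µV

T = 17 °C + 273.15 = 290.15 K
V_n = √(4kTRB)
4kTRB = 4 × 1.38×10⁻²³ × 290.15 × 2.83×10² × 2.11×10⁶ = 9.56×10⁻¹² V²
V_n = √(9.56×10⁻¹²) = 3.09×10⁻⁶ V = 3.09 µV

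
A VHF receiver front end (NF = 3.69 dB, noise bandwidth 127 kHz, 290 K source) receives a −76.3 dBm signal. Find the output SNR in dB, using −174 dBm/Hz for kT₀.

43.0 dB

Noise floor: N = −174 + 10 log₁₀(B) + NF
10 log₁₀(1.27×10⁵) = 51.04 dB
N = −174 + 51.04 + 3.69 = −119.27 dBm
SNR = P_sig − N = −76.3 − (−119.27) = 42.97 dB → 43.0 dB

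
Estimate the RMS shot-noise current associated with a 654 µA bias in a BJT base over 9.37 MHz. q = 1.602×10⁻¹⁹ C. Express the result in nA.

44.3 nA

I_n = √(2qI·B)
2qI·B = 2 × 1.602×10⁻¹⁹ × 6.54×10⁻⁴ × 9.37×10⁶ = 1.96×10⁻¹⁵ A²
I_n = √(1.96×10⁻¹⁵) = 4.43×10⁻⁸ A = 44.3 nA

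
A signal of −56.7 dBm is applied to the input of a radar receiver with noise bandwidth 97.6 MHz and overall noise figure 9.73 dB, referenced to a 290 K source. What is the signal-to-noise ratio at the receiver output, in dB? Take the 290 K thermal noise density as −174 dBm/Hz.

Noise floor: N = −174 + 10 log₁₀(B) + NF
10 log₁₀(9.76×10⁷) = 79.89 dB
N = −174 + 79.89 + 9.73 = −84.38 dBm
SNR = P_sig − N = −56.7 − (−84.38) = 27.68 dB → 27.7 dB

27.7 dB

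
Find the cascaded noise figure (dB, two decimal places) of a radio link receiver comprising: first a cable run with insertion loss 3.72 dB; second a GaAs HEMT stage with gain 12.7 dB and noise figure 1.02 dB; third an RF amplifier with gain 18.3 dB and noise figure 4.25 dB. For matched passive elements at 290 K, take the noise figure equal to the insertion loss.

5.04 dB

Convert to linear (a loss of L dB is a gain of −L dB): F_i = 10^(NF_i/10), G_i = 10^(G_i,dB/10)
  Stage 1: F_1 = 10^(3.72/10) = 2.355, G_1 = 10^(−3.72/10) = 0.4246
  Stage 2: F_2 = 10^(1.02/10) = 1.265, G_2 = 10^(12.7/10) = 18.62
  Stage 3: F_3 = 10^(4.25/10) = 2.661, G_3 = 10^(18.3/10) = 67.61
Friis cascade:
  F = 2.355 + (1.265 − 1)/0.4246 + (2.661 − 1)/7.907 = 3.189
NF = 10 log₁₀(3.189) = 5.04 dB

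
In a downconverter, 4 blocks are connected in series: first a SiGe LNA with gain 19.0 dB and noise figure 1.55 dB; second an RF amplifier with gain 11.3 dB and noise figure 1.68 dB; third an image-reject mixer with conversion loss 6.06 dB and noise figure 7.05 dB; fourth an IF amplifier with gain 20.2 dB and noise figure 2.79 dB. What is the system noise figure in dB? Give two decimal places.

1.59 dB

Convert to linear (a loss of L dB is a gain of −L dB): F_i = 10^(NF_i/10), G_i = 10^(G_i,dB/10)
  Stage 1: F_1 = 10^(1.55/10) = 1.429, G_1 = 10^(19.0/10) = 79.43
  Stage 2: F_2 = 10^(1.68/10) = 1.472, G_2 = 10^(11.3/10) = 13.49
  Stage 3: F_3 = 10^(7.05/10) = 5.070, G_3 = 10^(−6.06/10) = 0.2477
  Stage 4: F_4 = 10^(2.79/10) = 1.901, G_4 = 10^(20.2/10) = 104.7
Friis cascade:
  F = 1.429 + (1.472 − 1)/79.43 + (5.070 − 1)/1072 + (1.901 − 1)/265.5 = 1.442
NF = 10 log₁₀(1.442) = 1.59 dB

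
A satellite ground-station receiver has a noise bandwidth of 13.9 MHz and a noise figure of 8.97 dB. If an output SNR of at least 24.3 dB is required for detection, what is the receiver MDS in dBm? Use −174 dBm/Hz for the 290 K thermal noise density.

Sensitivity = −174 + 10 log₁₀(B) + NF + SNR_min
= −174 + 71.43 + 8.97 + 24.3
= −69.30 dBm → −69.3 dBm

−69.3 dBm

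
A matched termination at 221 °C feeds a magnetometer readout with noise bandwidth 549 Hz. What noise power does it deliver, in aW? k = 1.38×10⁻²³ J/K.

3.74 aW

T = 221 °C + 273.15 = 494.15 K
P_n = kTB = 1.38×10⁻²³ × 494.15 × 5.49×10² = 3.74×10⁻¹⁸ W = 3.74 aW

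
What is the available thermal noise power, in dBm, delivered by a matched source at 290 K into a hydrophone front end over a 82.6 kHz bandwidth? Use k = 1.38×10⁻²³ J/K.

−124.8 dBm

P_n = kTB = 1.38×10⁻²³ × 290 × 8.26×10⁴ = 3.31×10⁻¹⁶ W
In dBm: 10 log₁₀(3.31×10⁻¹⁶ / 10⁻³) = −124.8 dBm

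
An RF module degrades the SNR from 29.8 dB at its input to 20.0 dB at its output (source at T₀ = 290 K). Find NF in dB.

9.8 dB

NF (dB) = SNR_in(dB) − SNR_out(dB) when the source is at T₀
NF = 29.8 − 20.0 = 9.8 dB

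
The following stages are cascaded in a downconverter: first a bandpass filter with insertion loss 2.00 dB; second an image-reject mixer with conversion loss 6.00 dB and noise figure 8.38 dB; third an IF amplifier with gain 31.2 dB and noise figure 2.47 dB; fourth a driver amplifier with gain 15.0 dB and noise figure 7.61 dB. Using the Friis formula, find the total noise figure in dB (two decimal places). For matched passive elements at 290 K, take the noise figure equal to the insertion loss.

Convert to linear (a loss of L dB is a gain of −L dB): F_i = 10^(NF_i/10), G_i = 10^(G_i,dB/10)
  Stage 1: F_1 = 10^(2.00/10) = 1.585, G_1 = 10^(−2.00/10) = 0.6310
  Stage 2: F_2 = 10^(8.38/10) = 6.887, G_2 = 10^(−6.00/10) = 0.2512
  Stage 3: F_3 = 10^(2.47/10) = 1.766, G_3 = 10^(31.2/10) = 1318
  Stage 4: F_4 = 10^(7.61/10) = 5.768, G_4 = 10^(15.0/10) = 31.62
Friis cascade:
  F = 1.585 + (6.887 − 1)/0.6310 + (1.766 − 1)/0.1585 + (5.768 − 1)/208.9 = 15.77
NF = 10 log₁₀(15.77) = 11.98 dB

11.98 dB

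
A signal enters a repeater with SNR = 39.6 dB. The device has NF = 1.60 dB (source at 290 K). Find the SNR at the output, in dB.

By definition F = SNR_in/SNR_out, so in dB: SNR_out = SNR_in − NF
SNR_out = 39.6 − 1.60 = 38.00 dB

38.00 dB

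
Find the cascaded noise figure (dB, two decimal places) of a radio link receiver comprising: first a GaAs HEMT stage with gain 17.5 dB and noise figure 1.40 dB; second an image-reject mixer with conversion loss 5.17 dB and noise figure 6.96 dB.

Convert to linear (a loss of L dB is a gain of −L dB): F_i = 10^(NF_i/10), G_i = 10^(G_i,dB/10)
  Stage 1: F_1 = 10^(1.40/10) = 1.380, G_1 = 10^(17.5/10) = 56.23
  Stage 2: F_2 = 10^(6.96/10) = 4.966, G_2 = 10^(−5.17/10) = 0.3041
Friis cascade:
  F = 1.380 + (4.966 − 1)/56.23 = 1.451
NF = 10 log₁₀(1.451) = 1.62 dB

1.62 dB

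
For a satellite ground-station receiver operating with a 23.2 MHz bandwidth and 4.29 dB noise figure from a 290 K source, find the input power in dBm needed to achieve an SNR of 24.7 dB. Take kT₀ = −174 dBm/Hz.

Sensitivity = −174 + 10 log₁₀(B) + NF + SNR_min
= −174 + 73.65 + 4.29 + 24.7
= −71.36 dBm → −71.4 dBm

−71.4 dBm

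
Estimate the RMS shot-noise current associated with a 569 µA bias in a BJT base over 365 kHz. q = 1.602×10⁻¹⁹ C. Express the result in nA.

8.16 nA

I_n = √(2qI·B)
2qI·B = 2 × 1.602×10⁻¹⁹ × 5.69×10⁻⁴ × 3.65×10⁵ = 6.65×10⁻¹⁷ A²
I_n = √(6.65×10⁻¹⁷) = 8.16×10⁻⁹ A = 8.16 nA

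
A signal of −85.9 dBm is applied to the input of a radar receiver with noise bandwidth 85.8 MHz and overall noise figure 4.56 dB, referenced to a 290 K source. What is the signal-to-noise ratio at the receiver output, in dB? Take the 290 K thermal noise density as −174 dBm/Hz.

Noise floor: N = −174 + 10 log₁₀(B) + NF
10 log₁₀(8.58×10⁷) = 79.33 dB
N = −174 + 79.33 + 4.56 = −90.11 dBm
SNR = P_sig − N = −85.9 − (−90.11) = 4.21 dB → 4.2 dB

4.2 dB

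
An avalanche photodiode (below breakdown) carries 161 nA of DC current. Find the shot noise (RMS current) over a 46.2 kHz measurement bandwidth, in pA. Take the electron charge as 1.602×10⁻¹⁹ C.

I_n = √(2qI·B)
2qI·B = 2 × 1.602×10⁻¹⁹ × 1.61×10⁻⁷ × 4.62×10⁴ = 2.38×10⁻²¹ A²
I_n = √(2.38×10⁻²¹) = 4.88×10⁻¹¹ A = 48.8 pA

48.8 pA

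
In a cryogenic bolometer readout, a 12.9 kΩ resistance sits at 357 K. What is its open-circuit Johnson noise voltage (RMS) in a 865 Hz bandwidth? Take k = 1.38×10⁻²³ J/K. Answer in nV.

V_n = √(4kTRB)
4kTRB = 4 × 1.38×10⁻²³ × 357 × 1.29×10⁴ × 8.65×10² = 2.20×10⁻¹³ V²
V_n = √(2.20×10⁻¹³) = 4.69×10⁻⁷ V = 469 nV

469 nV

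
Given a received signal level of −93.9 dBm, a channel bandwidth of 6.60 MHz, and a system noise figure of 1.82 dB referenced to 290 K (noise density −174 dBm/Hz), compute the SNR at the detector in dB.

10.1 dB

Noise floor: N = −174 + 10 log₁₀(B) + NF
10 log₁₀(6.60×10⁶) = 68.2 dB
N = −174 + 68.2 + 1.82 = −103.98 dBm
SNR = P_sig − N = −93.9 − (−103.98) = 10.08 dB → 10.1 dB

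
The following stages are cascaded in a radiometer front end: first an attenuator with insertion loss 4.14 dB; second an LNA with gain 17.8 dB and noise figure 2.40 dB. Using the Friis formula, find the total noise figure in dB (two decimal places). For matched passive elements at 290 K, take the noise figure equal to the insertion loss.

Convert to linear (a loss of L dB is a gain of −L dB): F_i = 10^(NF_i/10), G_i = 10^(G_i,dB/10)
  Stage 1: F_1 = 10^(4.14/10) = 2.594, G_1 = 10^(−4.14/10) = 0.3855
  Stage 2: F_2 = 10^(2.40/10) = 1.738, G_2 = 10^(17.8/10) = 60.26
Friis cascade:
  F = 2.594 + (1.738 − 1)/0.3855 = 4.508
NF = 10 log₁₀(4.508) = 6.54 dB

6.54 dB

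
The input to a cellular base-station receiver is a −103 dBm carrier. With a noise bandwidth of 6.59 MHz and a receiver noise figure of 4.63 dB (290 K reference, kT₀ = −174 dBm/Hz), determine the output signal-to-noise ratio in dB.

Noise floor: N = −174 + 10 log₁₀(B) + NF
10 log₁₀(6.59×10⁶) = 68.19 dB
N = −174 + 68.19 + 4.63 = −101.18 dBm
SNR = P_sig − N = −103 − (−101.18) = −1.82 dB → −1.8 dB

−1.8 dB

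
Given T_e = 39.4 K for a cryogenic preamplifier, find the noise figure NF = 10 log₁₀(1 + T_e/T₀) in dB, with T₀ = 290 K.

0.553 dB

F = 1 + T_e/T₀ = 1 + 39.4/290 = 1.13586
NF = 10 log₁₀(1.13586) = 0.553 dB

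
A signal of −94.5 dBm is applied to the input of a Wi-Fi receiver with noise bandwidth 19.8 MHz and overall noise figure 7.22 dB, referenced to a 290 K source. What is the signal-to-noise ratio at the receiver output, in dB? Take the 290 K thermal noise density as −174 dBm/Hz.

−0.7 dB

Noise floor: N = −174 + 10 log₁₀(B) + NF
10 log₁₀(1.98×10⁷) = 72.97 dB
N = −174 + 72.97 + 7.22 = −93.81 dBm
SNR = P_sig − N = −94.5 − (−93.81) = −0.69 dB → −0.7 dB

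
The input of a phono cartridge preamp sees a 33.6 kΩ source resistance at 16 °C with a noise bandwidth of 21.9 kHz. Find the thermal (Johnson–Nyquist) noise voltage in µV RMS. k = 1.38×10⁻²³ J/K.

T = 16 °C + 273.15 = 289.15 K
V_n = √(4kTRB)
4kTRB = 4 × 1.38×10⁻²³ × 289.15 × 3.36×10⁴ × 2.19×10⁴ = 1.17×10⁻¹¹ V²
V_n = √(1.17×10⁻¹¹) = 3.43×10⁻⁶ V = 3.43 µV

3.43 µV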